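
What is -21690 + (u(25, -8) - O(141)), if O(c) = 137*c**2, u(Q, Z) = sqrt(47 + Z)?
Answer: -2745387 + sqrt(39) ≈ -2.7454e+6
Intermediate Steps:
-21690 + (u(25, -8) - O(141)) = -21690 + (sqrt(47 - 8) - 137*141**2) = -21690 + (sqrt(39) - 137*19881) = -21690 + (sqrt(39) - 1*2723697) = -21690 + (sqrt(39) - 2723697) = -21690 + (-2723697 + sqrt(39)) = -2745387 + sqrt(39)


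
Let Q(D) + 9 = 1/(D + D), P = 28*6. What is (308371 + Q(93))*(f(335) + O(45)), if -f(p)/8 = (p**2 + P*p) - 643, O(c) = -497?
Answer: -77050752864869/186 ≈ -4.1425e+11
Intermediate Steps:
P = 168
f(p) = 5144 - 1344*p - 8*p**2 (f(p) = -8*((p**2 + 168*p) - 643) = -8*(-643 + p**2 + 168*p) = 5144 - 1344*p - 8*p**2)
Q(D) = -9 + 1/(2*D) (Q(D) = -9 + 1/(D + D) = -9 + 1/(2*D))
(308371 + Q(93))*(f(335) + O(45)) = (308371 + (-9 + (1/2)/93))*((5144 - 1344*335 - 8*335**2) - 497) = (308371 + (-9 + (1/2)*(1/93)))*((5144 - 450240 - 8*112225) - 497) = (308371 + (-9 + 1/186))*((5144 - 450240 - 897800) - 497) = (308371 - 1673/186)*(-1342896 - 497) = (57355333/186)*(-1343393) = -77050752864869/186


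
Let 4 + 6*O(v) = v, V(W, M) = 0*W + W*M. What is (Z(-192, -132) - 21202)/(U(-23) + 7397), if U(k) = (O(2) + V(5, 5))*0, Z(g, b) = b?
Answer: -21334/7397 ≈ -2.8841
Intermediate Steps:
V(W, M) = M*W (V(W, M) = 0 + M*W = M*W)
O(v) = -⅔ + v/6
U(k) = 0 (U(k) = ((-⅔ + (⅙)*2) + 5*5)*0 = ((-⅔ + ⅓) + 25)*0 = (-⅓ + 25)*0 = (74/3)*0 = 0)
(Z(-192, -132) - 21202)/(U(-23) + 7397) = (-132 - 21202)/(0 + 7397) = -21334/7397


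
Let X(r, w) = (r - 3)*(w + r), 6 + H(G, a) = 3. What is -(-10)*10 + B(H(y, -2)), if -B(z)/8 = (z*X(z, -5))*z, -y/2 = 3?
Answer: -3356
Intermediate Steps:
y = -6 (y = -2*3 = -6)
H(G, a) = -3 (H(G, a) = -6 + 3 = -3)
X(r, w) = (-3 + r)*(r + w)
B(z) = -8*z**2*(15 + z**2 - 8*z) (B(z) = -8*z*(z**2 - 3*z - 3*(-5) + z*(-5))*z = -8*z*(z**2 - 3*z + 15 - 5*z)*z = -8*z*(15 + z**2 - 8*z)*z = -8*z**2*(15 + z**2 - 8*z))
-(-10)*10 + B(H(y, -2)) = -(-10)*10 + 8*(-3)**2*(-15 - 1*(-3)**2 + 8*(-3)) = -10*(-10) + 8*9*(-15 - 1*9 - 24) = 100 + 8*9*(-15 - 9 - 24) = 100 + 8*9*(-48) = 100 - 3456 = -3356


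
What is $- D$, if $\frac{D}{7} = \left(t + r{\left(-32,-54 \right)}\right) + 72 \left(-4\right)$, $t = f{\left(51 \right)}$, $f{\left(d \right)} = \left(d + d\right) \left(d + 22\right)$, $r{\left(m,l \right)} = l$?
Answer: $-49728$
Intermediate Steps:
$f{\left(d \right)} = 2 d \left(22 + d\right)$
$t = 7446$ ($t = 2 \cdot 51 \left(22 + 51\right) = 2 \cdot 51 \cdot 73 = 7446$)
$D = 49728$ ($D = 7 \left(\left(7446 - 54\right) + 72 \left(-4\right)\right) = 7 \left(7392 - 288\right) = 7 \cdot 7104 = 49728$)
$- D = \left(-1\right) 49728 = -49728$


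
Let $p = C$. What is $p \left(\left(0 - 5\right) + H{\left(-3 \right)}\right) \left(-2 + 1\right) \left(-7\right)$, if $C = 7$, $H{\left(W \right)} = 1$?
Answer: $-196$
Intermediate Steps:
$p = 7$
$p \left(\left(0 - 5\right) + H{\left(-3 \right)}\right) \left(-2 + 1\right) \left(-7\right) = 7 \left(\left(0 - 5\right) + 1\right) \left(-2 + 1\right) \left(-7\right) = 7 \left(\left(0 - 5\right) + 1\right) \left(-1\right) \left(-7\right) = 7 \left(-5 + 1\right) \left(-1\right) \left(-7\right) = 7 \left(\left(-4\right) \left(-1\right)\right) \left(-7\right) = 7 \cdot 4 \left(-7\right) = 28 \left(-7\right) = -196$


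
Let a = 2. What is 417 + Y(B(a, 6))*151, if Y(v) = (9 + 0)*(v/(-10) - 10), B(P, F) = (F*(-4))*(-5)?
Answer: -29481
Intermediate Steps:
B(P, F) = 20*F (B(P, F) = -4*F*(-5) = 20*F)
Y(v) = -90 - 9*v/10 (Y(v) = 9*(v*(-⅒) - 10) = 9*(-v/10 - 10) = 9*(-10 - v/10) = -90 - 9*v/10)
417 + Y(B(a, 6))*151 = 417 + (-90 - 18*6)*151 = 417 + (-90 - 9/10*120)*151 = 417 + (-90 - 108)*151 = 417 - 198*151 = 417 - 29898 = -29481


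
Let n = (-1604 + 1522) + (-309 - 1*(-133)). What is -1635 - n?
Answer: -1377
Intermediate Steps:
n = -258 (n = -82 + (-309 + 133) = -82 - 176 = -258)
-1635 - n = -1635 - 1*(-258) = -1635 + 258 = -1377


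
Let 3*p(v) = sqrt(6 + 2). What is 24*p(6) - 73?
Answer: -73 + 16*sqrt(2) ≈ -50.373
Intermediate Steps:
p(v) = 2*sqrt(2)/3 (p(v) = sqrt(6 + 2)/3 = sqrt(8)/3 = (2*sqrt(2))/3 = 2*sqrt(2)/3)
24*p(6) - 73 = 24*(2*sqrt(2)/3) - 73 = 16*sqrt(2) - 73 = -73 + 16*sqrt(2)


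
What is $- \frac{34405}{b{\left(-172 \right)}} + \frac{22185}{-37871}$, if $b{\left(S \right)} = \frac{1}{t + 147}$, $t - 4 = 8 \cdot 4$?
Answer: $- \frac{238440193350}{37871} \approx -6.2961 \cdot 10^{6}$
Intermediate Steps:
$t = 36$ ($t = 4 + 8 \cdot 4 = 4 + 32 = 36$)
$b{\left(S \right)} = \frac{1}{183}$ ($b{\left(S \right)} = \frac{1}{36 + 147} = \frac{1}{183}$)
$- \frac{34405}{b{\left(-172 \right)}} + \frac{22185}{-37871} = - 34405 \frac{1}{\frac{1}{183}} + \frac{22185}{-37871} = \left(-34405\right) 183 + 22185 \left(- \frac{1}{37871}\right) = -6296115 - \frac{22185}{37871} = - \frac{238440193350}{37871}$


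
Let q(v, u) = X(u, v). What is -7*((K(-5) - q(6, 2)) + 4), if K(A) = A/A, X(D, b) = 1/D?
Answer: -63/2 ≈ -31.500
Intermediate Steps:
q(v, u) = 1/u
K(A) = 1
-7*((K(-5) - q(6, 2)) + 4) = -7*((1 - 1/2) + 4) = -7*((1 - 1*½) + 4) = -7*((1 - ½) + 4) = -7*(½ + 4) = -7*9/2 = -63/2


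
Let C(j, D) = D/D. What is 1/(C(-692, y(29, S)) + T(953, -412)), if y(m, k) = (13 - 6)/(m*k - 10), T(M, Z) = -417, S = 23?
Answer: -1/416 ≈ -0.0024038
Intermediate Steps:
y(m, k) = 7/(-10 + k*m) (y(m, k) = 7/(k*m - 10) = 7/(-10 + k*m))
C(j, D) = 1
1/(C(-692, y(29, S)) + T(953, -412)) = 1/(1 - 417) = 1/(-416) = -1/416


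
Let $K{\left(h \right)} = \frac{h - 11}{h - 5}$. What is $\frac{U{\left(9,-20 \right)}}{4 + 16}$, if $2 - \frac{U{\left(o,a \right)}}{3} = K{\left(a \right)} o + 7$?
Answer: $- \frac{303}{125} \approx -2.424$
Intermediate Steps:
$K{\left(h \right)} = \frac{-11 + h}{-5 + h}$ ($K{\left(h \right)} = \frac{h - 11}{-5 + h} = \frac{-11 + h}{-5 + h}$)
$U{\left(o,a \right)} = -15 - \frac{3 o \left(-11 + a\right)}{-5 + a}$ ($U{\left(o,a \right)} = 6 - 3 \left(\frac{-11 + a}{-5 + a} o + 7\right) = 6 - 3 \left(\frac{o \left(-11 + a\right)}{-5 + a} + 7\right) = 6 - 3 \left(7 + \frac{o \left(-11 + a\right)}{-5 + a}\right) = 6 - \left(21 + \frac{3 o \left(-11 + a\right)}{-5 + a}\right) = -15 - \frac{3 o \left(-11 + a\right)}{-5 + a}$)
$\frac{U{\left(9,-20 \right)}}{4 + 16} = \frac{3 \frac{1}{-5 - 20} \left(25 - -100 - 9 \left(-11 - 20\right)\right)}{4 + 16} = \frac{3 \frac{1}{-25} \left(25 + 100 - 9 \left(-31\right)\right)}{20} = 3 \left(- \frac{1}{25}\right) \left(25 + 100 + 279\right) \frac{1}{20} = 3 \left(- \frac{1}{25}\right) 404 \cdot \frac{1}{20} = \left(- \frac{1212}{25}\right) \frac{1}{20} = - \frac{303}{125}$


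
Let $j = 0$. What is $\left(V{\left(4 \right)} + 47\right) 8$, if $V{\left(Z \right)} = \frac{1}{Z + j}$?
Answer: $378$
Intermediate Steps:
$V{\left(Z \right)} = \frac{1}{Z}$ ($V{\left(Z \right)} = \frac{1}{Z + 0} = \frac{1}{Z}$)
$\left(V{\left(4 \right)} + 47\right) 8 = \left(\frac{1}{4} + 47\right) 8 = \frac{189}{4} \cdot 8 = 378$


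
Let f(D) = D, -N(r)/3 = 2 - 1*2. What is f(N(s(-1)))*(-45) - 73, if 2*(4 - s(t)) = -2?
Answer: -73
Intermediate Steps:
s(t) = 5 (s(t) = 4 - 1/2*(-2) = 4 + 1 = 5)
N(r) = 0 (N(r) = -3*(2 - 1*2) = -3*(2 - 2) = -3*0 = 0)
f(N(s(-1)))*(-45) - 73 = 0*(-45) - 73 = 0 - 73 = -73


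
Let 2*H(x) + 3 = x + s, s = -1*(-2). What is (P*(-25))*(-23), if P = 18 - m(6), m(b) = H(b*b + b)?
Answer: -2875/2 ≈ -1437.5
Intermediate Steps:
s = 2
H(x) = -½ + x/2 (H(x) = -3/2 + (x + 2)/2 = -3/2 + (2 + x)/2 = -3/2 + (1 + x/2) = -½ + x/2)
m(b) = -½ + b/2 + b²/2 (m(b) = -½ + (b*b + b)/2 = -½ + (b² + b)/2 = -½ + (b + b²)/2 = -½ + (b/2 + b²/2) = -½ + b/2 + b²/2)
P = -5/2 (P = 18 - (-½ + (½)*6*(1 + 6)) = 18 - (-½ + (½)*6*7) = 18 - (-½ + 21) = 18 - 1*41/2 = 18 - 41/2 = -5/2 ≈ -2.5000)
(P*(-25))*(-23) = -5/2*(-25)*(-23) = (125/2)*(-23) = -2875/2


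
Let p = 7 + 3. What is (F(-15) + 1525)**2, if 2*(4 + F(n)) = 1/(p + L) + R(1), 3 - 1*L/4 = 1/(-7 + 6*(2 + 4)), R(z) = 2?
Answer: 3724610505625/1607824 ≈ 2.3166e+6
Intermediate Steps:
p = 10
L = 344/29 (L = 12 - 4/(-7 + 6*(2 + 4)) = 12 - 4/(-7 + 6*6) = 12 - 4/(-7 + 36) = 12 - 4/29 = 344/29 ≈ 11.862)
F(n) = -3775/1268 (F(n) = -4 + (1/(10 + 344/29) + 2)/2 = -4 + (1/(634/29) + 2)/2 = -4 + (29/634 + 2)/2 = -4 + (1/2)*(1297/634) = -4 + 1297/1268 = -3775/1268)
(F(-15) + 1525)**2 = (-3775/1268 + 1525)**2 = (1929925/1268)**2 = 3724610505625/1607824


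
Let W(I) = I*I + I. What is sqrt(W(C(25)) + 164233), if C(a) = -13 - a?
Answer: sqrt(165639) ≈ 406.99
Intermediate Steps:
W(I) = I + I**2 (W(I) = I**2 + I = I + I**2)
sqrt(W(C(25)) + 164233) = sqrt((-13 - 1*25)*(1 + (-13 - 1*25)) + 164233) = sqrt((-13 - 25)*(1 + (-13 - 25)) + 164233) = sqrt(-38*(1 - 38) + 164233) = sqrt(-38*(-37) + 164233) = sqrt(1406 + 164233) = sqrt(165639)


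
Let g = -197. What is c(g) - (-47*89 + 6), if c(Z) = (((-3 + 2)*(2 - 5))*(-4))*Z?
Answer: 6541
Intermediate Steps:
c(Z) = -12*Z (c(Z) = (-1*(-3)*(-4))*Z = (3*(-4))*Z = -12*Z)
c(g) - (-47*89 + 6) = -12*(-197) - (-47*89 + 6) = 2364 - (-4183 + 6) = 2364 - 1*(-4177) = 2364 + 4177 = 6541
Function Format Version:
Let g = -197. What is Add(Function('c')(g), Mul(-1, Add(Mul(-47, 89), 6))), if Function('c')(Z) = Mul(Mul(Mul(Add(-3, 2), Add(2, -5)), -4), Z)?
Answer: 6541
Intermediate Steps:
Function('c')(Z) = Mul(-12, Z) (Function('c')(Z) = Mul(Mul(Mul(-1, -3), -4), Z) = Mul(Mul(3, -4), Z) = Mul(-12, Z))
Add(Function('c')(g), Mul(-1, Add(Mul(-47, 89), 6))) = Add(Mul(-12, -197), Mul(-1, Add(Mul(-47, 89), 6))) = Add(2364, Mul(-1, Add(-4183, 6))) = Add(2364, Mul(-1, -4177)) = Add(2364, 4177) = 6541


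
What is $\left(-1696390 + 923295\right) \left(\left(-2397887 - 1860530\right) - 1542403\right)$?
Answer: $4484584937900$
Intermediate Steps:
$\left(-1696390 + 923295\right) \left(\left(-2397887 - 1860530\right) - 1542403\right) = - 773095 \left(\left(-2397887 - 1860530\right) - 1542403\right) = - 773095 \left(-4258417 - 1542403\right) = \left(-773095\right) \left(-5800820\right) = 4484584937900$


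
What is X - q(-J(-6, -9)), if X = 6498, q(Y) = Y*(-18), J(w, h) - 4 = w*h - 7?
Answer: 5580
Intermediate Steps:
J(w, h) = -3 + h*w (J(w, h) = 4 + (w*h - 7) = 4 + (h*w - 7) = 4 + (-7 + h*w) = -3 + h*w)
q(Y) = -18*Y
X - q(-J(-6, -9)) = 6498 - (-18)*(-(-3 - 9*(-6))) = 6498 - (-18)*(-(-3 + 54)) = 6498 - (-18)*(-1*51) = 6498 - (-18)*(-51) = 6498 - 1*918 = 6498 - 918 = 5580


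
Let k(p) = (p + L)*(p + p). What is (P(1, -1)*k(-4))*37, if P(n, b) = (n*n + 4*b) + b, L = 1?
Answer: -3552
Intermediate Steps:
k(p) = 2*p*(1 + p) (k(p) = (p + 1)*(p + p) = (1 + p)*(2*p) = 2*p*(1 + p))
P(n, b) = n**2 + 5*b (P(n, b) = (n**2 + 4*b) + b = n**2 + 5*b)
(P(1, -1)*k(-4))*37 = ((1**2 + 5*(-1))*(2*(-4)*(1 - 4)))*37 = ((1 - 5)*(2*(-4)*(-3)))*37 = -4*24*37 = -96*37 = -3552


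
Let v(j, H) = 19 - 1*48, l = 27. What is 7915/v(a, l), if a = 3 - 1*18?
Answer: -7915/29 ≈ -272.93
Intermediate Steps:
a = -15 (a = 3 - 18 = -15)
v(j, H) = -29 (v(j, H) = 19 - 48 = -29)
7915/v(a, l) = 7915/(-29) = 7915*(-1/29) = -7915/29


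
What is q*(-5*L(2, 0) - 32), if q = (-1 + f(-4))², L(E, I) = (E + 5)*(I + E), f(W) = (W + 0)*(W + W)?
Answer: -98022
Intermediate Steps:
f(W) = 2*W² (f(W) = W*(2*W) = 2*W²)
L(E, I) = (5 + E)*(E + I)
q = 961 (q = (-1 + 2*(-4)²)² = (-1 + 2*16)² = (-1 + 32)² = 31² = 961)
q*(-5*L(2, 0) - 32) = 961*(-5*(2² + 5*2 + 5*0 + 2*0) - 32) = 961*(-5*(4 + 10 + 0 + 0) - 32) = 961*(-5*14 - 32) = 961*(-70 - 32) = 961*(-102) = -98022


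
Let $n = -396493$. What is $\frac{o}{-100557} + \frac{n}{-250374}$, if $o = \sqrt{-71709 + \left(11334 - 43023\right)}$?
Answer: $\frac{396493}{250374} - \frac{i \sqrt{103398}}{100557} \approx 1.5836 - 0.0031977 i$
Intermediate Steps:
$o = i \sqrt{103398}$ ($o = \sqrt{-71709 + \left(11334 - 43023\right)} = \sqrt{-71709 - 31689} = \sqrt{-103398} = i \sqrt{103398} \approx 321.56 i$)
$\frac{o}{-100557} + \frac{n}{-250374} = \frac{i \sqrt{103398}}{-100557} - \frac{396493}{-250374} = i \sqrt{103398} \left(- \frac{1}{100557}\right) - - \frac{396493}{250374} = - \frac{i \sqrt{103398}}{100557} + \frac{396493}{250374} = \frac{396493}{250374} - \frac{i \sqrt{103398}}{100557}$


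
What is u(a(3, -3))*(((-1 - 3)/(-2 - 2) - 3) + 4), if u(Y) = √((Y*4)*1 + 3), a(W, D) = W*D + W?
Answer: 2*I*√21 ≈ 9.1651*I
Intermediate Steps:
a(W, D) = W + D*W (a(W, D) = D*W + W = W + D*W)
u(Y) = √(3 + 4*Y) (u(Y) = √((4*Y)*1 + 3) = √(4*Y + 3) = √(3 + 4*Y))
u(a(3, -3))*(((-1 - 3)/(-2 - 2) - 3) + 4) = √(3 + 4*(3*(1 - 3)))*(((-1 - 3)/(-2 - 2) - 3) + 4) = √(3 + 4*(3*(-2)))*((-4/(-4) - 3) + 4) = √(3 + 4*(-6))*((-4*(-¼) - 3) + 4) = √(3 - 24)*((1 - 3) + 4) = √(-21)*(-2 + 4) = (I*√21)*2 = 2*I*√21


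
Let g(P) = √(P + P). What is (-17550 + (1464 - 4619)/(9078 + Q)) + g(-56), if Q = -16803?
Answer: -27114119/1545 + 4*I*√7 ≈ -17550.0 + 10.583*I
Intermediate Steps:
g(P) = √2*√P (g(P) = √(2*P) = √2*√P)
(-17550 + (1464 - 4619)/(9078 + Q)) + g(-56) = (-17550 + (1464 - 4619)/(9078 - 16803)) + √2*√(-56) = (-17550 - 3155/(-7725)) + √2*(2*I*√14) = (-17550 - 3155*(-1/7725)) + 4*I*√7 = (-17550 + 631/1545) + 4*I*√7 = -27114119/1545 + 4*I*√7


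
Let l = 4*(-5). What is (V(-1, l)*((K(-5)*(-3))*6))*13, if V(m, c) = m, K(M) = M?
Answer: -1170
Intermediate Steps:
l = -20
(V(-1, l)*((K(-5)*(-3))*6))*13 = -(-5*(-3))*6*13 = -15*6*13 = -1*90*13 = -90*13 = -1170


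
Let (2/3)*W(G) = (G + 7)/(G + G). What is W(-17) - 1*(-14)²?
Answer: -6649/34 ≈ -195.56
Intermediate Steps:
W(G) = 3*(7 + G)/(4*G) (W(G) = 3*((G + 7)/(G + G))/2 = 3*((7 + G)/((2*G)))/2 = 3*((7 + G)*(1/(2*G)))/2 = 3*((7 + G)/(2*G))/2 = 3*(7 + G)/(4*G))
W(-17) - 1*(-14)² = (¾)*(7 - 17)/(-17) - 1*(-14)² = (¾)*(-1/17)*(-10) - 1*196 = 15/34 - 196 = -6649/34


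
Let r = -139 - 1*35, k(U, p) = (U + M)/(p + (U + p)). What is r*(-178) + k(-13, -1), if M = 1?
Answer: 154864/5 ≈ 30973.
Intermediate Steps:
k(U, p) = (1 + U)/(U + 2*p) (k(U, p) = (U + 1)/(p + (U + p)) = (1 + U)/(U + 2*p))
r = -174 (r = -139 - 35 = -174)
r*(-178) + k(-13, -1) = -174*(-178) + (1 - 13)/(-13 + 2*(-1)) = 30972 - 12/(-13 - 2) = 30972 - 12/(-15) = 30972 - 1/15*(-12) = 30972 + 4/5 = 154864/5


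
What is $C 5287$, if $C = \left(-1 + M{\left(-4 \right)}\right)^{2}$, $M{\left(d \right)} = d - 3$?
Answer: $338368$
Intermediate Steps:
$M{\left(d \right)} = -3 + d$
$C = 64$ ($C = \left(-1 - 7\right)^{2} = \left(-8\right)^{2} = 64$)
$C 5287 = 64 \cdot 5287 = 338368$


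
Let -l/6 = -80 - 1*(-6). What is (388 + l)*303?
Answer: 252096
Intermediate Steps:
l = 444 (l = -6*(-80 - 1*(-6)) = -6*(-80 + 6) = -6*(-74) = 444)
(388 + l)*303 = (388 + 444)*303 = 832*303 = 252096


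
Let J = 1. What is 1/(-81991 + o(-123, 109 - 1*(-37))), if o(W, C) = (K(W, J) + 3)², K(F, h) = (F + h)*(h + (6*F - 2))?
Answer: 1/8128923930 ≈ 1.2302e-10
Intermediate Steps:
K(F, h) = (F + h)*(-2 + h + 6*F) (K(F, h) = (F + h)*(h + (-2 + 6*F)) = (F + h)*(-2 + h + 6*F))
o(W, C) = (2 + 5*W + 6*W²)² (o(W, C) = ((1² - 2*W - 2*1 + 6*W² + 7*W*1) + 3)² = ((1 - 2*W - 2 + 6*W² + 7*W) + 3)² = ((-1 + 5*W + 6*W²) + 3)² = (2 + 5*W + 6*W²)²)
1/(-81991 + o(-123, 109 - 1*(-37))) = 1/(-81991 + (2 + 5*(-123) + 6*(-123)²)²) = 1/(-81991 + (2 - 615 + 6*15129)²) = 1/(-81991 + (2 - 615 + 90774)²) = 1/(-81991 + 90161²) = 1/(-81991 + 8129005921) = 1/8128923930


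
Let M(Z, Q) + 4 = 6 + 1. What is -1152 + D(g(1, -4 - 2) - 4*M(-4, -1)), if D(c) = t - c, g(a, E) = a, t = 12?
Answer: -1129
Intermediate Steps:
M(Z, Q) = 3 (M(Z, Q) = -4 + (6 + 1) = -4 + 7 = 3)
D(c) = 12 - c
-1152 + D(g(1, -4 - 2) - 4*M(-4, -1)) = -1152 + (12 - (1 - 4*3)) = -1152 + (12 - (1 - 12)) = -1152 + (12 - 1*(-11)) = -1152 + (12 + 11) = -1152 + 23 = -1129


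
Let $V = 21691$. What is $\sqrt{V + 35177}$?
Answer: $2 \sqrt{14217} \approx 238.47$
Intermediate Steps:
$\sqrt{V + 35177} = \sqrt{21691 + 35177} = \sqrt{56868} = 2 \sqrt{14217}$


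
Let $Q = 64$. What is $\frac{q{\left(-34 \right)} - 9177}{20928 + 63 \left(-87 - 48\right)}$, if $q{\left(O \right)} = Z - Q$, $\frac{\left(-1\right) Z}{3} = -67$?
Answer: $- \frac{9040}{12423} \approx -0.72768$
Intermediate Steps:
$Z = 201$ ($Z = \left(-3\right) \left(-67\right) = 201$)
$q{\left(O \right)} = 137$ ($q{\left(O \right)} = 201 - 64 = 137$)
$\frac{q{\left(-34 \right)} - 9177}{20928 + 63 \left(-87 - 48\right)} = \frac{137 - 9177}{20928 + 63 \left(-87 - 48\right)} = - \frac{9040}{20928 + 63 \left(-135\right)} = - \frac{9040}{20928 - 8505} = - \frac{9040}{12423}$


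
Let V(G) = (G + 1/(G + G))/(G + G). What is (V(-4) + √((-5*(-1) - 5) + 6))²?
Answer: 25665/4096 + 33*√6/32 ≈ 8.7919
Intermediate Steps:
V(G) = (G + 1/(2*G))/(2*G) (V(G) = (G + 1/(2*G))/((2*G)) = (G + 1/(2*G))*(1/(2*G)) = (G + 1/(2*G))/(2*G))
(V(-4) + √((-5*(-1) - 5) + 6))² = ((½ + (¼)/(-4)²) + √((-5*(-1) - 5) + 6))² = ((½ + (¼)*(1/16)) + √((5 - 5) + 6))² = ((½ + 1/64) + √(0 + 6))² = (33/64 + √6)²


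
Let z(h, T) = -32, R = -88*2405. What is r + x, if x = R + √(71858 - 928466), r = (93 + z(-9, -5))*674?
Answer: -170526 + 4*I*√53538 ≈ -1.7053e+5 + 925.53*I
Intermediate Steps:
R = -211640
r = 41114 (r = (93 - 32)*674 = 61*674 = 41114)
x = -211640 + 4*I*√53538 (x = -211640 + √(71858 - 928466) = -211640 + √(-856608) = -211640 + 4*I*√53538 ≈ -2.1164e+5 + 925.53*I)
r + x = 41114 + (-211640 + 4*I*√53538) = -170526 + 4*I*√53538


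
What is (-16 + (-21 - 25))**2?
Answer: 3844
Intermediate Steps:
(-16 + (-21 - 25))**2 = (-16 - 46)**2 = (-62)**2 = 3844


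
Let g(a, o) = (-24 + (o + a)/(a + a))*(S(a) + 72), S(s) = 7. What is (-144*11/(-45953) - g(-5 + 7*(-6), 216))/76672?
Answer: 8803594871/331190991104 ≈ 0.026582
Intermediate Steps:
g(a, o) = -1896 + 79*(a + o)/(2*a) (g(a, o) = (-24 + (o + a)/(a + a))*(7 + 72) = (-24 + (a + o)/((2*a)))*79 = (-24 + (a + o)*(1/(2*a)))*79 = (-24 + (a + o)/(2*a))*79 = -1896 + 79*(a + o)/(2*a))
(-144*11/(-45953) - g(-5 + 7*(-6), 216))/76672 = (-144*11/(-45953) - 79*(216 - 47*(-5 + 7*(-6)))/(2*(-5 + 7*(-6))))/76672 = (-1584*(-1/45953) - 79*(216 - 47*(-5 - 42))/(2*(-5 - 42)))*(1/76672) = (1584/45953 - 79*(216 - 47*(-47))/(2*(-47)))*(1/76672) = (1584/45953 - 79*(-1)*(216 + 2209)/(2*47))*(1/76672) = (1584/45953 - 79*(-1)*2425/(2*47))*(1/76672) = (1584/45953 - 1*(-191575/94))*(1/76672) = (1584/45953 + 191575/94)*(1/76672) = (8803594871/4319582)*(1/76672) = 8803594871/331190991104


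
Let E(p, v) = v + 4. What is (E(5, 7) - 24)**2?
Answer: 169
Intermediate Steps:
E(p, v) = 4 + v
(E(5, 7) - 24)**2 = ((4 + 7) - 24)**2 = (11 - 24)**2 = (-13)**2 = 169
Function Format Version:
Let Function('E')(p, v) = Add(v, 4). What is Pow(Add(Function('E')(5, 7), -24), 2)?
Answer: 169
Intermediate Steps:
Function('E')(p, v) = Add(4, v)
Pow(Add(Function('E')(5, 7), -24), 2) = Pow(Add(Add(4, 7), -24), 2) = Pow(Add(11, -24), 2) = Pow(-13, 2) = 169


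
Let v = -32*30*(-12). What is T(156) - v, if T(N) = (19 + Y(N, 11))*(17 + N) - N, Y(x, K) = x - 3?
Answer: 18080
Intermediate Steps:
v = 11520 (v = -960*(-12) = 11520)
Y(x, K) = -3 + x
T(N) = -N + (16 + N)*(17 + N) (T(N) = (19 + (-3 + N))*(17 + N) - N = (16 + N)*(17 + N) - N = -N + (16 + N)*(17 + N))
T(156) - v = (272 + 156**2 + 32*156) - 1*11520 = (272 + 24336 + 4992) - 11520 = 29600 - 11520 = 18080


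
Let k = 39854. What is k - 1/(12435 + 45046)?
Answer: 2290847773/57481 ≈ 39854.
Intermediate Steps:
k - 1/(12435 + 45046) = 39854 - 1/(12435 + 45046) = 39854 - 1/57481 = 2290847773/57481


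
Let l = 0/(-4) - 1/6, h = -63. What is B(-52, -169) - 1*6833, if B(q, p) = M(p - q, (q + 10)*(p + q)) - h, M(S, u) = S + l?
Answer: -41323/6 ≈ -6887.2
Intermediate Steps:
l = -1/6 (l = 0*(-1/4) - 1*1/6 = 0 - 1/6 = -1/6 ≈ -0.16667)
M(S, u) = -1/6 + S (M(S, u) = S - 1/6 = -1/6 + S)
B(q, p) = 377/6 + p - q (B(q, p) = (-1/6 + (p - q)) - 1*(-63) = (-1/6 + p - q) + 63 = 377/6 + p - q)
B(-52, -169) - 1*6833 = (377/6 - 169 - 1*(-52)) - 1*6833 = (377/6 - 169 + 52) - 6833 = -325/6 - 6833 = -41323/6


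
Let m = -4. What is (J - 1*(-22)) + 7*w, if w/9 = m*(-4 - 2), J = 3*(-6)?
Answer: 1516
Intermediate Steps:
J = -18
w = 216 (w = 9*(-4*(-4 - 2)) = 9*(-4*(-6)) = 9*24 = 216)
(J - 1*(-22)) + 7*w = (-18 - 1*(-22)) + 7*216 = (-18 + 22) + 1512 = 4 + 1512 = 1516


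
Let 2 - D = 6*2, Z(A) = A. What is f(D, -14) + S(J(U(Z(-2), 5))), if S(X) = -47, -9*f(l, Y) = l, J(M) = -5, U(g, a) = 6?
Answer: -413/9 ≈ -45.889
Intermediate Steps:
D = -10 (D = 2 - 6*2 = 2 - 1*12 = 2 - 12 = -10)
f(l, Y) = -l/9
f(D, -14) + S(J(U(Z(-2), 5))) = -⅑*(-10) - 47 = 10/9 - 47 = -413/9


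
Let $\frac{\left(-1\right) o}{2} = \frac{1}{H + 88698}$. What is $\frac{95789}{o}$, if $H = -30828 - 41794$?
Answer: $-769951982$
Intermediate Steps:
$H = -72622$
$o = - \frac{1}{8038}$ ($o = - \frac{2}{-72622 + 88698} = - \frac{2}{16076} = \left(-2\right) \frac{1}{16076} = - \frac{1}{8038} \approx -0.00012441$)
$\frac{95789}{o} = \frac{95789}{- \frac{1}{8038}} = 95789 \left(-8038\right) = -769951982$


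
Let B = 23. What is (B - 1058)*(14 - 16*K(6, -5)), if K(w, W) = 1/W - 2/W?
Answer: -11178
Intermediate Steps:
K(w, W) = -1/W (K(w, W) = 1/W - 2/W = -1/W)
(B - 1058)*(14 - 16*K(6, -5)) = (23 - 1058)*(14 - (-16)/(-5)) = -1035*(14 - (-16)*(-1)/5) = -1035*(14 - 16*⅕) = -1035*(14 - 16/5) = -1035*54/5 = -11178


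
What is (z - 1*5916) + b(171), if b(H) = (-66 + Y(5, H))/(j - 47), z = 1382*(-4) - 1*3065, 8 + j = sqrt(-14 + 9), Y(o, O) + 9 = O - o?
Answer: -8793455/606 - 91*I*sqrt(5)/3030 ≈ -14511.0 - 0.067156*I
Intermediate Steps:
Y(o, O) = -9 + O - o (Y(o, O) = -9 + (O - o) = -9 + O - o)
j = -8 + I*sqrt(5) (j = -8 + sqrt(-14 + 9) = -8 + sqrt(-5) = -8 + I*sqrt(5) ≈ -8.0 + 2.2361*I)
z = -8593 (z = -5528 - 3065 = -8593)
b(H) = (-80 + H)/(-55 + I*sqrt(5)) (b(H) = (-66 + (-9 + H - 1*5))/((-8 + I*sqrt(5)) - 47) = (-66 + (-9 + H - 5))/(-55 + I*sqrt(5)) = (-66 + (-14 + H))/(-55 + I*sqrt(5)) = (-80 + H)/(-55 + I*sqrt(5)))
(z - 1*5916) + b(171) = (-8593 - 1*5916) - (-80 + 171)/(55 - I*sqrt(5)) = (-8593 - 5916) - 1*91/(55 - I*sqrt(5)) = -14509 - 91/(55 - I*sqrt(5))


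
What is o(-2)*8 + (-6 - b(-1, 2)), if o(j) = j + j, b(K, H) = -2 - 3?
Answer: -33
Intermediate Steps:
b(K, H) = -5
o(j) = 2*j
o(-2)*8 + (-6 - b(-1, 2)) = (2*(-2))*8 + (-6 - 1*(-5)) = -4*8 + (-6 + 5) = -32 - 1 = -33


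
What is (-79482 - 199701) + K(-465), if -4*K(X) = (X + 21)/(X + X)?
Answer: -86546767/310 ≈ -2.7918e+5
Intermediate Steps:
K(X) = -(21 + X)/(8*X) (K(X) = -(X + 21)/(4*(X + X)) = -(21 + X)/(4*(2*X)) = -(21 + X)*1/(2*X)/4 = -(21 + X)/(8*X))
(-79482 - 199701) + K(-465) = (-79482 - 199701) + (⅛)*(-21 - 1*(-465))/(-465) = -279183 + (⅛)*(-1/465)*(-21 + 465) = -279183 + (⅛)*(-1/465)*444 = -279183 - 37/310 = -86546767/310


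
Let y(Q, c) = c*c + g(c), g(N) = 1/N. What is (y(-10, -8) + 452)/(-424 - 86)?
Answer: -4127/4080 ≈ -1.0115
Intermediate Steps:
y(Q, c) = 1/c + c**2 (y(Q, c) = c*c + 1/c = c**2 + 1/c = 1/c + c**2)
(y(-10, -8) + 452)/(-424 - 86) = ((1 + (-8)**3)/(-8) + 452)/(-424 - 86) = (-(1 - 512)/8 + 452)/(-510) = (-1/8*(-511) + 452)*(-1/510) = (511/8 + 452)*(-1/510) = (4127/8)*(-1/510) = -4127/4080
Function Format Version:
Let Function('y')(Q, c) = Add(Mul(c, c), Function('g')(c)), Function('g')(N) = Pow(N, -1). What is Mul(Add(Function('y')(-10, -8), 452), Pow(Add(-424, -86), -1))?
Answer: Rational(-4127, 4080) ≈ -1.0115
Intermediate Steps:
Function('y')(Q, c) = Add(Pow(c, -1), Pow(c, 2)) (Function('y')(Q, c) = Add(Mul(c, c), Pow(c, -1)) = Add(Pow(c, 2), Pow(c, -1)) = Add(Pow(c, -1), Pow(c, 2)))
Mul(Add(Function('y')(-10, -8), 452), Pow(Add(-424, -86), -1)) = Mul(Add(Mul(Pow(-8, -1), Add(1, Pow(-8, 3))), 452), Pow(Add(-424, -86), -1)) = Mul(Add(Mul(Rational(-1, 8), Add(1, -512)), 452), Pow(-510, -1)) = Mul(Add(Mul(Rational(-1, 8), -511), 452), Rational(-1, 510)) = Mul(Add(Rational(511, 8), 452), Rational(-1, 510)) = Mul(Rational(4127, 8), Rational(-1, 510)) = Rational(-4127, 4080)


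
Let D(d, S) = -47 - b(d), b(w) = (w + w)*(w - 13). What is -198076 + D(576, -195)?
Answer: -846699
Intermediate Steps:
b(w) = 2*w*(-13 + w) (b(w) = (2*w)*(-13 + w) = 2*w*(-13 + w))
D(d, S) = -47 - 2*d*(-13 + d)
-198076 + D(576, -195) = -198076 + (-47 - 2*576*(-13 + 576)) = -198076 + (-47 - 2*576*563) = -198076 + (-47 - 648576) = -198076 - 648623 = -846699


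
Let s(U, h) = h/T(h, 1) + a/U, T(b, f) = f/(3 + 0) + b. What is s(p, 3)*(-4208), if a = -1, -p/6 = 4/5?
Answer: -69958/15 ≈ -4663.9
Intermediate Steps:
p = -24/5 ≈ -4.8000
T(b, f) = b + f/3 (T(b, f) = f/3 + b = b + f/3)
s(U, h) = -1/U + h/(⅓ + h) (s(U, h) = h/(h + (⅓)*1) - 1/U = h/(h + ⅓) - 1/U = h/(⅓ + h) - 1/U = -1/U + h/(⅓ + h))
s(p, 3)*(-4208) = (-1/(-24/5) + 3/(⅓ + 3))*(-4208) = (-1*(-5/24) + 3/(10/3))*(-4208) = (5/24 + 3*(3/10))*(-4208) = (5/24 + 9/10)*(-4208) = (133/120)*(-4208) = -69958/15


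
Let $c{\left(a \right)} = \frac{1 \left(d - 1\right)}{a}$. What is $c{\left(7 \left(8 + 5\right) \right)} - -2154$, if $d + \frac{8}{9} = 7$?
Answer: $\frac{1764172}{819} \approx 2154.1$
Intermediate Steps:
$d = \frac{55}{9}$ ($d = - \frac{8}{9} + 7 = \frac{55}{9} \approx 6.1111$)
$c{\left(a \right)} = \frac{46}{9 a}$ ($c{\left(a \right)} = \frac{1 \left(\frac{55}{9} - 1\right)}{a} = \frac{1 \cdot \frac{46}{9}}{a} = \frac{46}{9 a}$)
$c{\left(7 \left(8 + 5\right) \right)} - -2154 = \frac{46}{9 \cdot 7 \left(8 + 5\right)} - -2154 = \frac{46}{9 \cdot 7 \cdot 13} + 2154 = \frac{46}{9 \cdot 91} + 2154 = \frac{46}{9} \cdot \frac{1}{91} + 2154 = \frac{46}{819} + 2154 = \frac{1764172}{819}$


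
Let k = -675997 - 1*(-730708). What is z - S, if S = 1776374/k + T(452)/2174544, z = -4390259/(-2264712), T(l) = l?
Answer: -2115709278537335/69299416443016 ≈ -30.530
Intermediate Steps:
k = 54711 (k = -675997 + 730708 = 54711)
z = 4390259/2264712 (z = -4390259*(-1/2264712) = 4390259/2264712 ≈ 1.9386)
S = 35766927341/1101587748 (S = 1776374/54711 + 452/2174544 = 1776374*(1/54711) + 452*(1/2174544) = 1776374/54711 + 113/543636 = 35766927341/1101587748 ≈ 32.469)
z - S = 4390259/2264712 - 1*35766927341/1101587748 = 4390259/2264712 - 35766927341/1101587748 = -2115709278537335/69299416443016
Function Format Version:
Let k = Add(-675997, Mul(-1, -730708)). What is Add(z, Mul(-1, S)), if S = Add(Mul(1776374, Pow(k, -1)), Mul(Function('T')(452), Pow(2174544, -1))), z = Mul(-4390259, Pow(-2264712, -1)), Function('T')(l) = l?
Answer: Rational(-2115709278537335, 69299416443016) ≈ -30.530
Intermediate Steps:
k = 54711 (k = Add(-675997, 730708) = 54711)
z = Rational(4390259, 2264712) (z = Mul(-4390259, Rational(-1, 2264712)) = Rational(4390259, 2264712) ≈ 1.9386)
S = Rational(35766927341, 1101587748) (S = Add(Mul(1776374, Pow(54711, -1)), Mul(452, Pow(2174544, -1))) = Add(Mul(1776374, Rational(1, 54711)), Mul(452, Rational(1, 2174544))) = Add(Rational(1776374, 54711), Rational(113, 543636)) = Rational(35766927341, 1101587748) ≈ 32.469)
Add(z, Mul(-1, S)) = Add(Rational(4390259, 2264712), Mul(-1, Rational(35766927341, 1101587748))) = Add(Rational(4390259, 2264712), Rational(-35766927341, 1101587748)) = Rational(-2115709278537335, 69299416443016)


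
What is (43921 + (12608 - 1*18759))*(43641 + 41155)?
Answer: 3202744920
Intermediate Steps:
(43921 + (12608 - 1*18759))*(43641 + 41155) = (43921 + (12608 - 18759))*84796 = (43921 - 6151)*84796 = 37770*84796 = 3202744920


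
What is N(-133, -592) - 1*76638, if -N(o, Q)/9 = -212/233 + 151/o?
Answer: -2374364571/30989 ≈ -76620.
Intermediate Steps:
N(o, Q) = 1908/233 - 1359/o (N(o, Q) = -9*(-212/233 + 151/o) = 1908/233 - 1359/o)
N(-133, -592) - 1*76638 = (1908/233 - 1359/(-133)) - 1*76638 = (1908/233 - 1359*(-1/133)) - 76638 = (1908/233 + 1359/133) - 76638 = 570411/30989 - 76638 = -2374364571/30989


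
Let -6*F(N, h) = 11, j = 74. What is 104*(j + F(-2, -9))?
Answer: 22516/3 ≈ 7505.3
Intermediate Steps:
F(N, h) = -11/6 (F(N, h) = -1/6*11 = -11/6)
104*(j + F(-2, -9)) = 104*(74 - 11/6) = 104*(433/6) = 22516/3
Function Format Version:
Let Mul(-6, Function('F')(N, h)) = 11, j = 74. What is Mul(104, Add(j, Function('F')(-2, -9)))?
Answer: Rational(22516, 3) ≈ 7505.3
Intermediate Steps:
Function('F')(N, h) = Rational(-11, 6) (Function('F')(N, h) = Mul(Rational(-1, 6), 11) = Rational(-11, 6))
Mul(104, Add(j, Function('F')(-2, -9))) = Mul(104, Add(74, Rational(-11, 6))) = Mul(104, Rational(433, 6)) = Rational(22516, 3)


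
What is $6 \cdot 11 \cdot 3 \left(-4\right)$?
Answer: $-792$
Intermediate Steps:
$6 \cdot 11 \cdot 3 \left(-4\right) = 66 \left(-12\right) = -792$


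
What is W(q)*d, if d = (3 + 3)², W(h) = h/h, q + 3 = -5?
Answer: 36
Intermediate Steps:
q = -8 (q = -3 - 5 = -8)
W(h) = 1
d = 36 (d = 6² = 36)
W(q)*d = 1*36 = 36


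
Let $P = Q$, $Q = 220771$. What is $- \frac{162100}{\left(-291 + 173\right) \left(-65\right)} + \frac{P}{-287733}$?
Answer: $- \frac{4833483287}{220691211} \approx -21.902$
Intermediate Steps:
$P = 220771$
$- \frac{162100}{\left(-291 + 173\right) \left(-65\right)} + \frac{P}{-287733} = - \frac{162100}{\left(-291 + 173\right) \left(-65\right)} + \frac{220771}{-287733} = - \frac{162100}{\left(-118\right) \left(-65\right)} + 220771 \left(- \frac{1}{287733}\right) = - \frac{162100}{7670} - \frac{220771}{287733} = \left(-162100\right) \frac{1}{7670} - \frac{220771}{287733} = - \frac{16210}{767} - \frac{220771}{287733} = - \frac{4833483287}{220691211}$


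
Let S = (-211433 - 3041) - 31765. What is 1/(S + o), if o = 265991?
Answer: 1/19752 ≈ 5.0628e-5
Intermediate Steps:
S = -246239 (S = -214474 - 31765 = -246239)
1/(S + o) = 1/(-246239 + 265991) = 1/19752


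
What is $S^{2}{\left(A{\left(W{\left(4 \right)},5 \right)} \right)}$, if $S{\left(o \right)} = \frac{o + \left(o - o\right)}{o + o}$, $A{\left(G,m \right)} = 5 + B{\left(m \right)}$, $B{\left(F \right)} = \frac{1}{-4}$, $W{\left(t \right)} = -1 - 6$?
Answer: $\frac{1}{4} \approx 0.25$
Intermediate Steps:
$W{\left(t \right)} = -7$ ($W{\left(t \right)} = -1 - 6 = -7$)
$B{\left(F \right)} = - \frac{1}{4}$
$A{\left(G,m \right)} = \frac{19}{4}$ ($A{\left(G,m \right)} = 5 - \frac{1}{4} = \frac{19}{4}$)
$S{\left(o \right)} = \frac{1}{2}$ ($S{\left(o \right)} = \frac{o + 0}{2 o} = o \frac{1}{2 o} = \frac{1}{2}$)
$S^{2}{\left(A{\left(W{\left(4 \right)},5 \right)} \right)} = \left(\frac{1}{2}\right)^{2} = \frac{1}{4}$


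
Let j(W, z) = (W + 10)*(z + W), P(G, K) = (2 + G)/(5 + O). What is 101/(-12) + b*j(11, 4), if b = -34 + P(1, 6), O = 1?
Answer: -126731/12 ≈ -10561.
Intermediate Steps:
P(G, K) = ⅓ + G/6 (P(G, K) = (2 + G)/(5 + 1) = (2 + G)/6 = (2 + G)*(⅙) = ⅓ + G/6)
j(W, z) = (10 + W)*(W + z)
b = -67/2 (b = -34 + (⅓ + (⅙)*1) = -34 + (⅓ + ⅙) = -34 + ½ = -67/2 ≈ -33.500)
101/(-12) + b*j(11, 4) = 101/(-12) - 67*(11² + 10*11 + 10*4 + 11*4)/2 = 101*(-1/12) - 67*(121 + 110 + 40 + 44)/2 = -101/12 - 67/2*315 = -101/12 - 21105/2 = -126731/12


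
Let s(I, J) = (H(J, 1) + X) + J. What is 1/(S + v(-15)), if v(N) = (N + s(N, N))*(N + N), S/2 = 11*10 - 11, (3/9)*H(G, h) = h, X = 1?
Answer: 1/978 ≈ 0.0010225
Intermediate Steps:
H(G, h) = 3*h
S = 198 (S = 2*(11*10 - 11) = 2*(110 - 11) = 2*99 = 198)
s(I, J) = 4 + J (s(I, J) = (3*1 + 1) + J = (3 + 1) + J = 4 + J)
v(N) = 2*N*(4 + 2*N) (v(N) = (N + (4 + N))*(N + N) = (4 + 2*N)*(2*N) = 2*N*(4 + 2*N))
1/(S + v(-15)) = 1/(198 + 4*(-15)*(2 - 15)) = 1/(198 + 4*(-15)*(-13)) = 1/(198 + 780) = 1/978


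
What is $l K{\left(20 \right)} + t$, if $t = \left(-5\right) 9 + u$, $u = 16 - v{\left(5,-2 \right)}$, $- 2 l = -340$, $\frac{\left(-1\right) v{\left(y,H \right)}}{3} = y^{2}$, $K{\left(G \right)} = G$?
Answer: $3446$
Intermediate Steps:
$v{\left(y,H \right)} = - 3 y^{2}$
$l = 170$ ($l = \left(- \frac{1}{2}\right) \left(-340\right) = 170$)
$u = 91$ ($u = 16 - - 3 \cdot 5^{2} = 16 - \left(-3\right) 25 = 16 - -75 = 16 + 75 = 91$)
$t = 46$ ($t = \left(-5\right) 9 + 91 = -45 + 91 = 46$)
$l K{\left(20 \right)} + t = 170 \cdot 20 + 46 = 3400 + 46 = 3446$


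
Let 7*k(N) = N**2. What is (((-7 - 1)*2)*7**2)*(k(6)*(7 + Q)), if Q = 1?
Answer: -32256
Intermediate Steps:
k(N) = N**2/7
(((-7 - 1)*2)*7**2)*(k(6)*(7 + Q)) = (((-7 - 1)*2)*7**2)*(((1/7)*6**2)*(7 + 1)) = (-8*2*49)*(((1/7)*36)*8) = (-16*49)*((36/7)*8) = -784*288/7 = -32256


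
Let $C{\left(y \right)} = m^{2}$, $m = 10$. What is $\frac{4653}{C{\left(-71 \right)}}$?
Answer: $\frac{4653}{100} \approx 46.53$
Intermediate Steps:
$C{\left(y \right)} = 100$ ($C{\left(y \right)} = 10^{2} = 100$)
$\frac{4653}{C{\left(-71 \right)}} = \frac{4653}{100}$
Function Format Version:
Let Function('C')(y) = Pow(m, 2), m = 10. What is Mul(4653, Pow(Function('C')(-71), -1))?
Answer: Rational(4653, 100) ≈ 46.530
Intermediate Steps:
Function('C')(y) = 100 (Function('C')(y) = Pow(10, 2) = 100)
Mul(4653, Pow(Function('C')(-71), -1)) = Mul(4653, Pow(100, -1)) = Mul(4653, Rational(1, 100)) = Rational(4653, 100)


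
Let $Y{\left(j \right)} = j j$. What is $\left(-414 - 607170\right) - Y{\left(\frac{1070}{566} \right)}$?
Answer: $- \frac{48661081201}{80089} \approx -6.0759 \cdot 10^{5}$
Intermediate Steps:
$Y{\left(j \right)} = j^{2}$
$\left(-414 - 607170\right) - Y{\left(\frac{1070}{566} \right)} = \left(-414 - 607170\right) - \left(\frac{1070}{566}\right)^{2} = \left(-414 - 607170\right) - \left(1070 \cdot \frac{1}{566}\right)^{2} = -607584 - \left(\frac{535}{283}\right)^{2} = -607584 - \frac{286225}{80089} = - \frac{48661081201}{80089}$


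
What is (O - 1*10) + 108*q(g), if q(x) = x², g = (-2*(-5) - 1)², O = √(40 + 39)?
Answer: 708578 + √79 ≈ 7.0859e+5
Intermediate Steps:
O = √79 ≈ 8.8882
g = 81 (g = (10 - 1)² = 9² = 81)
(O - 1*10) + 108*q(g) = (√79 - 1*10) + 108*81² = (√79 - 10) + 108*6561 = (-10 + √79) + 708588 = 708578 + √79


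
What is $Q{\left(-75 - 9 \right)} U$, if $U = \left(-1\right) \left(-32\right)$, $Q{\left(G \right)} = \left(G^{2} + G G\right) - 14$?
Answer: $451136$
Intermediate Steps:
$Q{\left(G \right)} = -14 + 2 G^{2}$ ($Q{\left(G \right)} = \left(G^{2} + G^{2}\right) - 14 = 2 G^{2} - 14 = -14 + 2 G^{2}$)
$U = 32$
$Q{\left(-75 - 9 \right)} U = \left(-14 + 2 \left(-75 - 9\right)^{2}\right) 32 = \left(-14 + 2 \left(-84\right)^{2}\right) 32 = \left(-14 + 2 \cdot 7056\right) 32 = \left(-14 + 14112\right) 32 = 14098 \cdot 32 = 451136$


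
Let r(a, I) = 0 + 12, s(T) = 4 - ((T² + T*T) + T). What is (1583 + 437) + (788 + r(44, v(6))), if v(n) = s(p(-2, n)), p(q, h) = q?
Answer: 2820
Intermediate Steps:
s(T) = 4 - T - 2*T² (s(T) = 4 - ((T² + T²) + T) = 4 - (2*T² + T) = 4 - (T + 2*T²) = 4 + (-T - 2*T²) = 4 - T - 2*T²)
v(n) = -2 (v(n) = 4 - 1*(-2) - 2*(-2)² = 4 + 2 - 2*4 = 4 + 2 - 8 = -2)
r(a, I) = 12
(1583 + 437) + (788 + r(44, v(6))) = (1583 + 437) + (788 + 12) = 2020 + 800 = 2820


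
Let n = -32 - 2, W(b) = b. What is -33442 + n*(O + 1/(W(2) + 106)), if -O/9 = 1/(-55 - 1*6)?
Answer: -110175509/3294 ≈ -33447.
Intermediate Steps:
n = -34
O = 9/61 (O = -9/(-55 - 1*6) = -9/(-55 - 6) = -9/(-61) = -9*(-1/61) = 9/61 ≈ 0.14754)
-33442 + n*(O + 1/(W(2) + 106)) = -33442 - 34*(9/61 + 1/(2 + 106)) = -33442 - 34*(9/61 + 1/108) = -33442 - 34*1033/6588 = -33442 - 17561/3294 = -110175509/3294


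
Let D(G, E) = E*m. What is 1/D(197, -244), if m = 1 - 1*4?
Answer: 1/732 ≈ 0.0013661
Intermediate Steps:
m = -3 (m = 1 - 4 = -3)
D(G, E) = -3*E (D(G, E) = E*(-3) = -3*E)
1/D(197, -244) = 1/(-3*(-244)) = 1/732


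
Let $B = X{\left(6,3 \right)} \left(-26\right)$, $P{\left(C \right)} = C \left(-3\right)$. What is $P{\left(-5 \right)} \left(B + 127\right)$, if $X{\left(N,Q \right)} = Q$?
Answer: $735$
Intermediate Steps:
$P{\left(C \right)} = - 3 C$
$B = -78$ ($B = 3 \left(-26\right) = -78$)
$P{\left(-5 \right)} \left(B + 127\right) = \left(-3\right) \left(-5\right) \left(-78 + 127\right) = 15 \cdot 49 = 735$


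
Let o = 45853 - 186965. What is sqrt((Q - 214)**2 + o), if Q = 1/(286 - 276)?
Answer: I*sqrt(9535879)/10 ≈ 308.8*I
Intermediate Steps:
Q = 1/10 ≈ 0.10000
o = -141112
sqrt((Q - 214)**2 + o) = sqrt((1/10 - 214)**2 - 141112) = sqrt((-2139/10)**2 - 141112) = sqrt(4575321/100 - 141112) = sqrt(-9535879/100) = I*sqrt(9535879)/10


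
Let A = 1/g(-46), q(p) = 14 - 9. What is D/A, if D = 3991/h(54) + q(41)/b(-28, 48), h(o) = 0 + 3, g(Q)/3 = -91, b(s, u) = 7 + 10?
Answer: -6175442/17 ≈ -3.6326e+5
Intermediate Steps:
q(p) = 5
b(s, u) = 17
g(Q) = -273 (g(Q) = 3*(-91) = -273)
A = -1/273 (A = 1/(-273) = -1/273 ≈ -0.0036630)
h(o) = 3
D = 67862/51 (D = 3991/3 + 5/17 = 67862/51 ≈ 1330.6)
D/A = 67862/(51*(-1/273)) = (67862/51)*(-273) = -6175442/17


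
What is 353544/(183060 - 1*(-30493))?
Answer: 353544/213553 ≈ 1.6555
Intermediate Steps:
353544/(183060 - 1*(-30493)) = 353544/(183060 + 30493) = 353544/213553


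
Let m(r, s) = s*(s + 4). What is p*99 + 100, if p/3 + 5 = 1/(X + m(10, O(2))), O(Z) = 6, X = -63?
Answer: -1484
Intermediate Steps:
m(r, s) = s*(4 + s)
p = -16 (p = -15 + 3/(-63 + 6*(4 + 6)) = -15 + 3/(-63 + 6*10) = -15 + 3/(-63 + 60) = -15 + 3/(-3) = -15 + 3*(-1/3) = -15 - 1 = -16)
p*99 + 100 = -16*99 + 100 = -1584 + 100 = -1484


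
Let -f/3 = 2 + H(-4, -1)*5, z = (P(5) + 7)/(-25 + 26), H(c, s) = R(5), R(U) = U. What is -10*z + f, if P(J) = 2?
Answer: -171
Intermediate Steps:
H(c, s) = 5
z = 9 (z = (2 + 7)/(-25 + 26) = 9/1 = 9*1 = 9)
f = -81 (f = -3*(2 + 5*5) = -3*(2 + 25) = -3*27 = -81)
-10*z + f = -10*9 - 81 = -90 - 81 = -171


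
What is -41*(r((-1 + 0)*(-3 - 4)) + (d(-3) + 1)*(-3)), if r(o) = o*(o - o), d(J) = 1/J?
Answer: 82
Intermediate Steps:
d(J) = 1/J
r(o) = 0 (r(o) = o*0 = 0)
-41*(r((-1 + 0)*(-3 - 4)) + (d(-3) + 1)*(-3)) = -41*(0 + (1/(-3) + 1)*(-3)) = -41*(0 + (-⅓ + 1)*(-3)) = -41*(0 + (⅔)*(-3)) = -41*(0 - 2) = -41*(-2) = 82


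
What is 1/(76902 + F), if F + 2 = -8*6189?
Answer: 1/27388 ≈ 3.6512e-5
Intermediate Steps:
F = -49514 (F = -2 - 8*6189 = -2 - 49512 = -49514)
1/(76902 + F) = 1/(76902 - 49514) = 1/27388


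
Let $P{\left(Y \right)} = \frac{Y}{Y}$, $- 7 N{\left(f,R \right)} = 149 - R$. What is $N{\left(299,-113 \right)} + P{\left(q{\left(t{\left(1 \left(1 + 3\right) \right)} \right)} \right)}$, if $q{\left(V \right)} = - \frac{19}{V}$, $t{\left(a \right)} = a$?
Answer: $- \frac{255}{7} \approx -36.429$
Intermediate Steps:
$N{\left(f,R \right)} = - \frac{149}{7} + \frac{R}{7}$ ($N{\left(f,R \right)} = - \frac{149 - R}{7} = - \frac{149}{7} + \frac{R}{7}$)
$P{\left(Y \right)} = 1$
$N{\left(299,-113 \right)} + P{\left(q{\left(t{\left(1 \left(1 + 3\right) \right)} \right)} \right)} = \left(- \frac{149}{7} + \frac{1}{7} \left(-113\right)\right) + 1 = \left(- \frac{149}{7} - \frac{113}{7}\right) + 1 = - \frac{262}{7} + 1 = - \frac{255}{7}$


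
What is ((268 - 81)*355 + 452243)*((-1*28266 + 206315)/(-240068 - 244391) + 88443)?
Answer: 22221565379976864/484459 ≈ 4.5869e+10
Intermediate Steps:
((268 - 81)*355 + 452243)*((-1*28266 + 206315)/(-240068 - 244391) + 88443) = (187*355 + 452243)*((-28266 + 206315)/(-484459) + 88443) = (66385 + 452243)*(178049*(-1/484459) + 88443) = 518628*(-178049/484459 + 88443) = 518628*(42846829288/484459) = 22221565379976864/484459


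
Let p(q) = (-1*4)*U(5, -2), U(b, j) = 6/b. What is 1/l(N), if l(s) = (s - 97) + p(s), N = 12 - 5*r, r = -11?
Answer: -5/174 ≈ -0.028736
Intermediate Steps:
p(q) = -24/5 (p(q) = (-1*4)*(6/5) = -24/5)
N = 67 (N = 12 - 5*(-11) = 12 + 55 = 67)
l(s) = -509/5 + s (l(s) = (s - 97) - 24/5 = (-97 + s) - 24/5 = -509/5 + s)
1/l(N) = 1/(-509/5 + 67) = 1/(-174/5) = -5/174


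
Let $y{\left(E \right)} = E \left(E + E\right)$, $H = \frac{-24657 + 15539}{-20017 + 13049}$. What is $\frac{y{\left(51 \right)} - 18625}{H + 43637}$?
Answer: $- \frac{46765732}{152035867} \approx -0.3076$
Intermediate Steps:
$H = \frac{4559}{3484}$ ($H = - \frac{9118}{-6968} = \left(-9118\right) \left(- \frac{1}{6968}\right) = \frac{4559}{3484} \approx 1.3086$)
$y{\left(E \right)} = 2 E^{2}$ ($y{\left(E \right)} = E 2 E = 2 E^{2}$)
$\frac{y{\left(51 \right)} - 18625}{H + 43637} = \frac{2 \cdot 51^{2} - 18625}{\frac{4559}{3484} + 43637} = \frac{2 \cdot 2601 - 18625}{\frac{152035867}{3484}} = \left(5202 - 18625\right) \frac{3484}{152035867} = \left(-13423\right) \frac{3484}{152035867} = - \frac{46765732}{152035867}$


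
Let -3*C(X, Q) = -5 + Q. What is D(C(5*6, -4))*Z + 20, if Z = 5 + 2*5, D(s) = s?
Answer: 65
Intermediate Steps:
C(X, Q) = 5/3 - Q/3 (C(X, Q) = -(-5 + Q)/3 = 5/3 - Q/3)
Z = 15 (Z = 5 + 10 = 15)
D(C(5*6, -4))*Z + 20 = (5/3 - ⅓*(-4))*15 + 20 = (5/3 + 4/3)*15 + 20 = 3*15 + 20 = 45 + 20 = 65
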